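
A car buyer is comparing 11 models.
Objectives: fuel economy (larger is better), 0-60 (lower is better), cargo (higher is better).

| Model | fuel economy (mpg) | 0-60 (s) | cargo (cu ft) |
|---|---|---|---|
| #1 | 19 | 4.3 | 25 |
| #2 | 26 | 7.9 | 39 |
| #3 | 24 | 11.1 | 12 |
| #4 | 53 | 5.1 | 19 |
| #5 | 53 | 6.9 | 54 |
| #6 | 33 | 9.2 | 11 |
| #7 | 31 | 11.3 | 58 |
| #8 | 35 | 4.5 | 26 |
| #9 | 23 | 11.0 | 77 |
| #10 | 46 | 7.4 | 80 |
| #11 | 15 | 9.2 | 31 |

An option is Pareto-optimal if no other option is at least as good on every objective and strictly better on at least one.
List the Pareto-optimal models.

#1: not dominated (best 0-60).
#2: dominated by #5 (fuel economy 53≥26, 0-60 6.9≤7.9, cargo 54≥39).
#3: dominated by #2 (fuel economy 26≥24, 0-60 7.9≤11.1, cargo 39≥12).
#4: not dominated.
#5: not dominated.
#6: dominated by #4 (fuel economy 53≥33, 0-60 5.1≤9.2, cargo 19≥11).
#7: dominated by #10 (fuel economy 46≥31, 0-60 7.4≤11.3, cargo 80≥58).
#8: not dominated.
#9: dominated by #10 (fuel economy 46≥23, 0-60 7.4≤11.0, cargo 80≥77).
#10: not dominated (best cargo).
#11: dominated by #2 (fuel economy 26≥15, 0-60 7.9≤9.2, cargo 39≥31).

#1, #4, #5, #8, #10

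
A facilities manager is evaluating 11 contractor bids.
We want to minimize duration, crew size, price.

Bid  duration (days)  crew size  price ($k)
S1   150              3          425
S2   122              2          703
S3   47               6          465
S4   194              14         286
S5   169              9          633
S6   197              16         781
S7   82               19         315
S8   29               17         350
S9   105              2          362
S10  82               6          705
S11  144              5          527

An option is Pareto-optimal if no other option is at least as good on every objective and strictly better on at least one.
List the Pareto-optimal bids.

S1: dominated by S9 (duration 105≤150, crew size 2≤3, price 362≤425).
S2: dominated by S9 (duration 105≤122, crew size 2≤2, price 362≤703).
S3: not dominated.
S4: not dominated (best price).
S5: dominated by S1 (duration 150≤169, crew size 3≤9, price 425≤633).
S6: dominated by S1 (duration 150≤197, crew size 3≤16, price 425≤781).
S7: not dominated.
S8: not dominated (best duration).
S9: not dominated.
S10: dominated by S3 (duration 47≤82, crew size 6≤6, price 465≤705).
S11: dominated by S9 (duration 105≤144, crew size 2≤5, price 362≤527).

S3, S4, S7, S8, S9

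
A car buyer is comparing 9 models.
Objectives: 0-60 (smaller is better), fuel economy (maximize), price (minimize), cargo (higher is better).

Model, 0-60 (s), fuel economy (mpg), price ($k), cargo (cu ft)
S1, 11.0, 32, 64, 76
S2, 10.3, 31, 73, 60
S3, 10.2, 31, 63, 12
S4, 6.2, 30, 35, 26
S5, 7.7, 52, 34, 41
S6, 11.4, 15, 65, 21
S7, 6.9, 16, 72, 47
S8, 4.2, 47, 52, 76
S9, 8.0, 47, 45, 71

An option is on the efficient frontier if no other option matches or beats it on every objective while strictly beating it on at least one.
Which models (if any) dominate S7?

S8: 0-60 4.2≤6.9, fuel economy 47≥16, price 52≤72, cargo 76≥47 — dominates S7.
Others (S1, S2, S3, S4, S5, S6, S9) are each worse than S7 on at least one objective.

S8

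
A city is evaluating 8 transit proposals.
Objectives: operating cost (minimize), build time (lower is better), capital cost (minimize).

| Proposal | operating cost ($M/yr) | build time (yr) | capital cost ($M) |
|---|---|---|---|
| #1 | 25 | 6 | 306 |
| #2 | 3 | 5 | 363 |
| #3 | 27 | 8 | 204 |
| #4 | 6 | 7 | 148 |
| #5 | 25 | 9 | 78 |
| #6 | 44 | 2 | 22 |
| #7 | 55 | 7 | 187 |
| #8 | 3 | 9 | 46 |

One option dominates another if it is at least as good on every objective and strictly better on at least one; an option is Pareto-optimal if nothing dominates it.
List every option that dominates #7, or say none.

#4: operating cost 6≤55, build time 7≤7, capital cost 148≤187 — dominates #7.
#6: operating cost 44≤55, build time 2≤7, capital cost 22≤187 — dominates #7.
Others (#1, #2, #3, #5, #8) are each worse than #7 on at least one objective.

#4, #6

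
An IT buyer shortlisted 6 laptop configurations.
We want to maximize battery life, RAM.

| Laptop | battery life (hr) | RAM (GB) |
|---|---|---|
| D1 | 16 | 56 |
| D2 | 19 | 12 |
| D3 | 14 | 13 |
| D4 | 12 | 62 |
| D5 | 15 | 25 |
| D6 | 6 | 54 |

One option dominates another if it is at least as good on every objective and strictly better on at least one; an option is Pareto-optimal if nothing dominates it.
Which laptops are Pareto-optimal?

D1, D2, D4

D1: not dominated.
D2: not dominated (best battery life).
D3: dominated by D1 (battery life 16≥14, RAM 56≥13).
D4: not dominated (best RAM).
D5: dominated by D1 (battery life 16≥15, RAM 56≥25).
D6: dominated by D1 (battery life 16≥6, RAM 56≥54).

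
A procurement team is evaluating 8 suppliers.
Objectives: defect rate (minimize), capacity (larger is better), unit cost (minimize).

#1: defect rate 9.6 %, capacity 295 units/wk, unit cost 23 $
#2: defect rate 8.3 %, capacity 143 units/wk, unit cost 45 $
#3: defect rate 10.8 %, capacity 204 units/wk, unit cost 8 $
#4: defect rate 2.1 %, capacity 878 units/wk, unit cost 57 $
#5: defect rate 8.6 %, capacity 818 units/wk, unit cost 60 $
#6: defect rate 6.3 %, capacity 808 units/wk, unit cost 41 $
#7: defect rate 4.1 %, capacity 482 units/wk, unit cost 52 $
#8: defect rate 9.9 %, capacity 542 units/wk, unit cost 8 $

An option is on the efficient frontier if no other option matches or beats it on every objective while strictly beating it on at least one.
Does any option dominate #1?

#2: worse on capacity (143 vs 295).
#3: worse on defect rate (10.8 vs 9.6).
#4: worse on unit cost (57 vs 23).
#5: worse on unit cost (60 vs 23).
#6: worse on unit cost (41 vs 23).
#7: worse on unit cost (52 vs 23).
#8: worse on defect rate (9.9 vs 9.6).
No option is at least as good as #1 on every objective and strictly better on one.

No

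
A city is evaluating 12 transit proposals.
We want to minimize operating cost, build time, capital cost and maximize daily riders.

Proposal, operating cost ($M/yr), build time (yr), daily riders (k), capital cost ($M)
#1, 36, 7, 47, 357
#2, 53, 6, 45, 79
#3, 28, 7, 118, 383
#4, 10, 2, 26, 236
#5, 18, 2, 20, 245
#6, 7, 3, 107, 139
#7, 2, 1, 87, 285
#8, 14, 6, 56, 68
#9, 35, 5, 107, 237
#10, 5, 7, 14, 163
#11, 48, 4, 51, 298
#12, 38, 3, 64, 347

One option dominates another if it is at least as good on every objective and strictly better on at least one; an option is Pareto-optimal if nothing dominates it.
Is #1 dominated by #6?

Yes

#6 vs #1: operating cost 7≤36, build time 3≤7, daily riders 107≥47, capital cost 139≤357 — #6 is at least as good on every objective with at least one strict improvement.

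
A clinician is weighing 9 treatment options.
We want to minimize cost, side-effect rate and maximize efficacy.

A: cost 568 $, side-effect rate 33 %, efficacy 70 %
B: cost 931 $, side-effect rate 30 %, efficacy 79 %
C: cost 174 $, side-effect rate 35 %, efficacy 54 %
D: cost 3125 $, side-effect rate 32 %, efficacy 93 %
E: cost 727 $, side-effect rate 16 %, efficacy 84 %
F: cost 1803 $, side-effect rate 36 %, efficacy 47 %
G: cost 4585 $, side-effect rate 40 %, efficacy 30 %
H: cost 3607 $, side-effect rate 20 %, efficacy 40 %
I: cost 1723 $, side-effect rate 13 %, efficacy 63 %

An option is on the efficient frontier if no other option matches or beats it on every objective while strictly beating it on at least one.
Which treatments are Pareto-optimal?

A: not dominated.
B: dominated by E (cost 727≤931, side-effect rate 16≤30, efficacy 84≥79).
C: not dominated (best cost).
D: not dominated (best efficacy).
E: not dominated.
F: dominated by A (cost 568≤1803, side-effect rate 33≤36, efficacy 70≥47).
G: dominated by A (cost 568≤4585, side-effect rate 33≤40, efficacy 70≥30).
H: dominated by E (cost 727≤3607, side-effect rate 16≤20, efficacy 84≥40).
I: not dominated (best side-effect rate).

A, C, D, E, I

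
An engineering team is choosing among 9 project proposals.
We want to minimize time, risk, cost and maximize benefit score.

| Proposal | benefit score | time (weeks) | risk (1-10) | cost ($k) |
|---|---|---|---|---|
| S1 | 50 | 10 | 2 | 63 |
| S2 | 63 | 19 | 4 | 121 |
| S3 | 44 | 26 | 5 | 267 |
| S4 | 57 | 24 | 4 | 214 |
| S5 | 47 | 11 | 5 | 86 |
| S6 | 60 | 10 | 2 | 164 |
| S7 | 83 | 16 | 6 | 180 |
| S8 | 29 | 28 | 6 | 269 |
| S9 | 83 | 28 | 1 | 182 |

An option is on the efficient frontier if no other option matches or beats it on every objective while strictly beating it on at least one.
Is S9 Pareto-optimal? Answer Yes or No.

S1: worse on benefit score (50 vs 83).
S2: worse on benefit score (63 vs 83).
S3: worse on benefit score (44 vs 83).
S4: worse on benefit score (57 vs 83).
S5: worse on benefit score (47 vs 83).
S6: worse on benefit score (60 vs 83).
S7: worse on risk (6 vs 1).
S8: worse on benefit score (29 vs 83).
No option is at least as good as S9 on every objective and strictly better on one.

Yes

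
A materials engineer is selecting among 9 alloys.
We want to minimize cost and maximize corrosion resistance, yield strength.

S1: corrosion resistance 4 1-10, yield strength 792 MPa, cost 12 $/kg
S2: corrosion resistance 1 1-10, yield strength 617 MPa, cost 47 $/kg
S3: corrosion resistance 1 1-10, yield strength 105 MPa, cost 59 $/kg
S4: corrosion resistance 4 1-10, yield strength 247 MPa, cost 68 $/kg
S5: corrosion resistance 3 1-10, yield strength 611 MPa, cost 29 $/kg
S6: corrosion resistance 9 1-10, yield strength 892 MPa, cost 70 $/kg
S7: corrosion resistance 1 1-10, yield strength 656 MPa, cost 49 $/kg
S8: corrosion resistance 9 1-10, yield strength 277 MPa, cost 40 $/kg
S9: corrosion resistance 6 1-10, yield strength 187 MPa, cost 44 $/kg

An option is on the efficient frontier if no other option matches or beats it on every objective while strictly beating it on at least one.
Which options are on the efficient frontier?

S1, S6, S8

S1: not dominated (best cost).
S2: dominated by S1 (corrosion resistance 4≥1, yield strength 792≥617, cost 12≤47).
S3: dominated by S1 (corrosion resistance 4≥1, yield strength 792≥105, cost 12≤59).
S4: dominated by S1 (corrosion resistance 4≥4, yield strength 792≥247, cost 12≤68).
S5: dominated by S1 (corrosion resistance 4≥3, yield strength 792≥611, cost 12≤29).
S6: not dominated (best yield strength).
S7: dominated by S1 (corrosion resistance 4≥1, yield strength 792≥656, cost 12≤49).
S8: not dominated.
S9: dominated by S8 (corrosion resistance 9≥6, yield strength 277≥187, cost 40≤44).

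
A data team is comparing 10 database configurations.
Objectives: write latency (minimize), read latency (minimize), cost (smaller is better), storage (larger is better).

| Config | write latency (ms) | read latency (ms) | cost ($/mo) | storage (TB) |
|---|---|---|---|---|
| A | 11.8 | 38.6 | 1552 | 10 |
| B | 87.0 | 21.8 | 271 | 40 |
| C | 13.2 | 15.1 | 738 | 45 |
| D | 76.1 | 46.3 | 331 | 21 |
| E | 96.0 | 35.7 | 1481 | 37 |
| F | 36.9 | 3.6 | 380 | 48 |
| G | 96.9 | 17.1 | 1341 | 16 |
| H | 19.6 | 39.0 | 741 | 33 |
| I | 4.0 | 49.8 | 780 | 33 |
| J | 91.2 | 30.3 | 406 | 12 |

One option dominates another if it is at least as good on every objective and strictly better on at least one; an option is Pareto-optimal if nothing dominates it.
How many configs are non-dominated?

6

A: not dominated.
B: not dominated (best cost).
C: not dominated.
D: not dominated.
E: dominated by B (write latency 87.0≤96.0, read latency 21.8≤35.7, cost 271≤1481, storage 40≥37).
F: not dominated (best read latency).
G: dominated by C (write latency 13.2≤96.9, read latency 15.1≤17.1, cost 738≤1341, storage 45≥16).
H: dominated by C (write latency 13.2≤19.6, read latency 15.1≤39.0, cost 738≤741, storage 45≥33).
I: not dominated (best write latency).
J: dominated by B (write latency 87.0≤91.2, read latency 21.8≤30.3, cost 271≤406, storage 40≥12).
Pareto-optimal: A, B, C, D, F, I → 6.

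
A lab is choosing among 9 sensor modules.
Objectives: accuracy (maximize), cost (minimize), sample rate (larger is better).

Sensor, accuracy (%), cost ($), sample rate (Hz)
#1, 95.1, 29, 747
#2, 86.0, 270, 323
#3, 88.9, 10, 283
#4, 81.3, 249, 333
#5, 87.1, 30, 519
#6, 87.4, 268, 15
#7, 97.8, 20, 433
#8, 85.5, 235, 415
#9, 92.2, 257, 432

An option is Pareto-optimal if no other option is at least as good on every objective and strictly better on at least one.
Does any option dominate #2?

#1 vs #2: accuracy 95.1≥86.0, cost 29≤270, sample rate 747≥323 — #1 is at least as good on every objective and strictly better on at least one, so #1 dominates #2.

Yes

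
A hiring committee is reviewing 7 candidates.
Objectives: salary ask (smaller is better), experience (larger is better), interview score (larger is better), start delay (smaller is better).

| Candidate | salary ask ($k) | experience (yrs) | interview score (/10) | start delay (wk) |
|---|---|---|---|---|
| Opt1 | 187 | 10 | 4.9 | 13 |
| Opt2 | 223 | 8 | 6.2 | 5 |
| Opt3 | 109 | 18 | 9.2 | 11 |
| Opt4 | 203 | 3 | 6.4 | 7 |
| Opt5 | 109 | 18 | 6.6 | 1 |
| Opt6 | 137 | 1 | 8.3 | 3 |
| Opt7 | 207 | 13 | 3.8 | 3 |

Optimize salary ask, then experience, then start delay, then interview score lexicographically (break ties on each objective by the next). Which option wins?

Opt5

First minimize salary ask: best is 109, kept {Opt3, Opt5}.
Then maximize experience: best is 18, kept {Opt3, Opt5}.
Then minimize start delay: best is 1, kept {Opt5}.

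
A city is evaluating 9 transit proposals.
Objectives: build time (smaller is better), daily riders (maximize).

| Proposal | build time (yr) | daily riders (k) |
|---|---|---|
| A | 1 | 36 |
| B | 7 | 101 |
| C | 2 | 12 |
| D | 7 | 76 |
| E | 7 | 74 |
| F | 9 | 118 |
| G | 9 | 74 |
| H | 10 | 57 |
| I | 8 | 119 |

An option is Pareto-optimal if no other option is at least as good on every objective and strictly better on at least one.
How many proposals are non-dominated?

3

A: not dominated (best build time).
B: not dominated.
C: dominated by A (build time 1≤2, daily riders 36≥12).
D: dominated by B (build time 7≤7, daily riders 101≥76).
E: dominated by B (build time 7≤7, daily riders 101≥74).
F: dominated by I (build time 8≤9, daily riders 119≥118).
G: dominated by B (build time 7≤9, daily riders 101≥74).
H: dominated by B (build time 7≤10, daily riders 101≥57).
I: not dominated (best daily riders).
Pareto-optimal: A, B, I → 3.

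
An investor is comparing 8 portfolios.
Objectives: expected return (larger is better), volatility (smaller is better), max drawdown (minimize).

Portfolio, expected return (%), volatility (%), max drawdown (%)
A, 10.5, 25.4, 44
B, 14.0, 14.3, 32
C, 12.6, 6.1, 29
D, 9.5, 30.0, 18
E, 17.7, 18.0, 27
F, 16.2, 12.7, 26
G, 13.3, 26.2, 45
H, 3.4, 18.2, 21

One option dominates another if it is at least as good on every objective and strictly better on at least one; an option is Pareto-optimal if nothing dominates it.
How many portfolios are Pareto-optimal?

A: dominated by B (expected return 14.0≥10.5, volatility 14.3≤25.4, max drawdown 32≤44).
B: dominated by F (expected return 16.2≥14.0, volatility 12.7≤14.3, max drawdown 26≤32).
C: not dominated (best volatility).
D: not dominated (best max drawdown).
E: not dominated (best expected return).
F: not dominated.
G: dominated by B (expected return 14.0≥13.3, volatility 14.3≤26.2, max drawdown 32≤45).
H: not dominated.
Pareto-optimal: C, D, E, F, H → 5.

5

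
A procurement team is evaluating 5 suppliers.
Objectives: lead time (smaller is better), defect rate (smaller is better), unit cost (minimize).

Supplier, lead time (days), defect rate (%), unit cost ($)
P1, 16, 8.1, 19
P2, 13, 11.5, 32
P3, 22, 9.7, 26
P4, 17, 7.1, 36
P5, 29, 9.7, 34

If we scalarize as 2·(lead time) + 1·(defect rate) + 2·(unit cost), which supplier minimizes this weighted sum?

P1: 2·16 + 1·8.1 + 2·19 = 78.1
P2: 2·13 + 1·11.5 + 2·32 = 101.5
P3: 2·22 + 1·9.7 + 2·26 = 105.7
P4: 2·17 + 1·7.1 + 2·36 = 113.1
P5: 2·29 + 1·9.7 + 2·34 = 135.7
Lowest: P1 at 78.1.

P1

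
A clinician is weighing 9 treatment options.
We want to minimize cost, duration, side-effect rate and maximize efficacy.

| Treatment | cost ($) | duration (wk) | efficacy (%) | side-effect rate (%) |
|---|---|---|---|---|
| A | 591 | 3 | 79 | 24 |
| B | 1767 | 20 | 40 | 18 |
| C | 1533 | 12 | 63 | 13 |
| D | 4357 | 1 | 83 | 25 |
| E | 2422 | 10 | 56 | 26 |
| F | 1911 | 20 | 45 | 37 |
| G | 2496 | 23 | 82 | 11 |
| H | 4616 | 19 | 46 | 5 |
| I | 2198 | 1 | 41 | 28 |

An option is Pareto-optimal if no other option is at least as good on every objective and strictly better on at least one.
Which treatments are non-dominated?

A: not dominated (best cost).
B: dominated by C (cost 1533≤1767, duration 12≤20, efficacy 63≥40, side-effect rate 13≤18).
C: not dominated.
D: not dominated (best efficacy).
E: dominated by A (cost 591≤2422, duration 3≤10, efficacy 79≥56, side-effect rate 24≤26).
F: dominated by A (cost 591≤1911, duration 3≤20, efficacy 79≥45, side-effect rate 24≤37).
G: not dominated.
H: not dominated (best side-effect rate).
I: not dominated.

A, C, D, G, H, I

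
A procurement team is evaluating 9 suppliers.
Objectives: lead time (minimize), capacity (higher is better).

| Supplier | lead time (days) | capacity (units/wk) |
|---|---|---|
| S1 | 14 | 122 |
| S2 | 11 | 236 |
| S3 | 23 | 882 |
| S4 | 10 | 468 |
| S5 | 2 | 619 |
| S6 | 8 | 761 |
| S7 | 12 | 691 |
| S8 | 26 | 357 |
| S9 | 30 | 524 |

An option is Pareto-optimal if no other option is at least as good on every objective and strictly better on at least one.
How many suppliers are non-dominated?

S1: dominated by S2 (lead time 11≤14, capacity 236≥122).
S2: dominated by S4 (lead time 10≤11, capacity 468≥236).
S3: not dominated (best capacity).
S4: dominated by S5 (lead time 2≤10, capacity 619≥468).
S5: not dominated (best lead time).
S6: not dominated.
S7: dominated by S6 (lead time 8≤12, capacity 761≥691).
S8: dominated by S3 (lead time 23≤26, capacity 882≥357).
S9: dominated by S3 (lead time 23≤30, capacity 882≥524).
Pareto-optimal: S3, S5, S6 → 3.

3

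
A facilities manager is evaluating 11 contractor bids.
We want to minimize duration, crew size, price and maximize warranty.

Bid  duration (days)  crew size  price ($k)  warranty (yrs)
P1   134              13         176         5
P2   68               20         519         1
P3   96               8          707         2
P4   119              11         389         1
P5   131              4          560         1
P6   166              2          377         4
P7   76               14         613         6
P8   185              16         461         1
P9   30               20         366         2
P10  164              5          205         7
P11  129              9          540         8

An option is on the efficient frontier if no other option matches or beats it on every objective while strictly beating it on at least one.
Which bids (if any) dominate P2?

P9

P9: duration 30≤68, crew size 20≤20, price 366≤519, warranty 2≥1 — dominates P2.
Others (P1, P3, P4, P5, P6, P7, P8, P10, P11) are each worse than P2 on at least one objective.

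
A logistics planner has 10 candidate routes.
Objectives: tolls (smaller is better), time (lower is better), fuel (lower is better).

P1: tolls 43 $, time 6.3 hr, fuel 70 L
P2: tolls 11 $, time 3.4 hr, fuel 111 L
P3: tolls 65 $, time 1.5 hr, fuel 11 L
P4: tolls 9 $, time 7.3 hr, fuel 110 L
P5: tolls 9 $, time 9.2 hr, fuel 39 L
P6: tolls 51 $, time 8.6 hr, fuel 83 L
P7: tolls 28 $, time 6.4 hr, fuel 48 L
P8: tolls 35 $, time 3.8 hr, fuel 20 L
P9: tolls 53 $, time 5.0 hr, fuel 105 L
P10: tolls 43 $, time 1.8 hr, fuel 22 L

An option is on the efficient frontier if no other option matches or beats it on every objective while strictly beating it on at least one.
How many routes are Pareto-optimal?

P1: dominated by P8 (tolls 35≤43, time 3.8≤6.3, fuel 20≤70).
P2: not dominated.
P3: not dominated (best time).
P4: not dominated.
P5: not dominated.
P6: dominated by P1 (tolls 43≤51, time 6.3≤8.6, fuel 70≤83).
P7: not dominated.
P8: not dominated.
P9: dominated by P8 (tolls 35≤53, time 3.8≤5.0, fuel 20≤105).
P10: not dominated.
Pareto-optimal: P2, P3, P4, P5, P7, P8, P10 → 7.

7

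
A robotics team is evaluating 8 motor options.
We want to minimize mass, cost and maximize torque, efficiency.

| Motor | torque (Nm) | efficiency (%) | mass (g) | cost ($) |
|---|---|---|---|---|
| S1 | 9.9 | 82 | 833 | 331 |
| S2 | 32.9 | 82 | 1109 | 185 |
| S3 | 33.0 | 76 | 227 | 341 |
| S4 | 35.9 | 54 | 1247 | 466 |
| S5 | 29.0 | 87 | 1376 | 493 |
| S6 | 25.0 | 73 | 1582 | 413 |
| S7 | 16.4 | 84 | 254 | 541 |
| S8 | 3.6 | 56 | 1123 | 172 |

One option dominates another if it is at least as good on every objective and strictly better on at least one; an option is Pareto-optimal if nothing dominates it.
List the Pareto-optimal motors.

S1, S2, S3, S4, S5, S7, S8

S1: not dominated.
S2: not dominated.
S3: not dominated (best mass).
S4: not dominated (best torque).
S5: not dominated (best efficiency).
S6: dominated by S2 (torque 32.9≥25.0, efficiency 82≥73, mass 1109≤1582, cost 185≤413).
S7: not dominated.
S8: not dominated (best cost).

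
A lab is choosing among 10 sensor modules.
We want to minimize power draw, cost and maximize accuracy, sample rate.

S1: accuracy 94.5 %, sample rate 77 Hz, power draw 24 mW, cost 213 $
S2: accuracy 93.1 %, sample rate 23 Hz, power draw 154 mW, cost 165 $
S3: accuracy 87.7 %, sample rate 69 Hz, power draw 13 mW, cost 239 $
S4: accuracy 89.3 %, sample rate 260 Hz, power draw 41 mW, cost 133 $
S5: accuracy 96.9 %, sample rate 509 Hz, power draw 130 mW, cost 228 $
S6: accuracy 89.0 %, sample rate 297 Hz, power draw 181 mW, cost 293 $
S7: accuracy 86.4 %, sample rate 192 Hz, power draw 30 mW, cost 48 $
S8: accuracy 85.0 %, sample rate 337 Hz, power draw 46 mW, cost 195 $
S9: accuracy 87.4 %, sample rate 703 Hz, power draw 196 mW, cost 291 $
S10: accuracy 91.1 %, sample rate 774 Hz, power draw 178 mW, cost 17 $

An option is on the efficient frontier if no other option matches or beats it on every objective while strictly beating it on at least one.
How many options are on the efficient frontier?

S1: not dominated.
S2: not dominated.
S3: not dominated (best power draw).
S4: not dominated.
S5: not dominated (best accuracy).
S6: dominated by S5 (accuracy 96.9≥89.0, sample rate 509≥297, power draw 130≤181, cost 228≤293).
S7: not dominated.
S8: not dominated.
S9: dominated by S10 (accuracy 91.1≥87.4, sample rate 774≥703, power draw 178≤196, cost 17≤291).
S10: not dominated (best sample rate).
Pareto-optimal: S1, S2, S3, S4, S5, S7, S8, S10 → 8.

8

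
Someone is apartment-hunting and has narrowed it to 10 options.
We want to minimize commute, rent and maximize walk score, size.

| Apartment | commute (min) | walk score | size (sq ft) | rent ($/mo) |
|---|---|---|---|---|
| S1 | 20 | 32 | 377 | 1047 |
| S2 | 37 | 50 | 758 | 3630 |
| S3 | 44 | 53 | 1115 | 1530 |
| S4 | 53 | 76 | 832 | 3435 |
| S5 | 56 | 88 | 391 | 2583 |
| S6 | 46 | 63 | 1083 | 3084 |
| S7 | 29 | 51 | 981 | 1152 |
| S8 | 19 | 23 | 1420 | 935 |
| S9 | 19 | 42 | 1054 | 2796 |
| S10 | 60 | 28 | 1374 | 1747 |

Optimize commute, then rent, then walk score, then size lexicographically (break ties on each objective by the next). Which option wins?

S8

First minimize commute: best is 19, kept {S8, S9}.
Then minimize rent: best is 935, kept {S8}.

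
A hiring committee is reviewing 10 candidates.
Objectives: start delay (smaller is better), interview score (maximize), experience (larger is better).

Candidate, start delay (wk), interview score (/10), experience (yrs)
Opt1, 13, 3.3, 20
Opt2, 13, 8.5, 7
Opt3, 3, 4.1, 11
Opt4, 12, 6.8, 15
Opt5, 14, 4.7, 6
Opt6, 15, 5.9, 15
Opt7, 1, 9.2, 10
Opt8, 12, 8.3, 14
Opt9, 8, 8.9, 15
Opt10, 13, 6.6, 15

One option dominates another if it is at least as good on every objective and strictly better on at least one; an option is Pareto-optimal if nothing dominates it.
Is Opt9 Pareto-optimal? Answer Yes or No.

Yes

Opt1: worse on start delay (13 vs 8).
Opt2: worse on start delay (13 vs 8).
Opt3: worse on interview score (4.1 vs 8.9).
Opt4: worse on start delay (12 vs 8).
Opt5: worse on start delay (14 vs 8).
Opt6: worse on start delay (15 vs 8).
Opt7: worse on experience (10 vs 15).
Opt8: worse on start delay (12 vs 8).
Opt10: worse on start delay (13 vs 8).
No option is at least as good as Opt9 on every objective and strictly better on one.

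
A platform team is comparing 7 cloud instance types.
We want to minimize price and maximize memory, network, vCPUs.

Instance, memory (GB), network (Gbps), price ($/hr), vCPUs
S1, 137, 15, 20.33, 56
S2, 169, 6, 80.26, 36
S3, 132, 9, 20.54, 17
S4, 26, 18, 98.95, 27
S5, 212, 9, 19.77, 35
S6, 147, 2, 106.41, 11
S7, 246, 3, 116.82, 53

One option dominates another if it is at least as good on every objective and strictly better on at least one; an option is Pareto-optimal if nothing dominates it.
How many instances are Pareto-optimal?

5

S1: not dominated (best vCPUs).
S2: not dominated.
S3: dominated by S1 (memory 137≥132, network 15≥9, price 20.33≤20.54, vCPUs 56≥17).
S4: not dominated (best network).
S5: not dominated (best price).
S6: dominated by S2 (memory 169≥147, network 6≥2, price 80.26≤106.41, vCPUs 36≥11).
S7: not dominated (best memory).
Pareto-optimal: S1, S2, S4, S5, S7 → 5.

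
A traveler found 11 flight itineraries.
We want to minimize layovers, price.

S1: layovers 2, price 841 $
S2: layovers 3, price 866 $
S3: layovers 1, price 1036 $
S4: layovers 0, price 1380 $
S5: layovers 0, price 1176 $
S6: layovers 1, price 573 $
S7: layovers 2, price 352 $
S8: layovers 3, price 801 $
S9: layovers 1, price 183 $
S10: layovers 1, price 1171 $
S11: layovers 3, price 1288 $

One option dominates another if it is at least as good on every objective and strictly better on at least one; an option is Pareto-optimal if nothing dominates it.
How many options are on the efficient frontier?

S1: dominated by S6 (layovers 1≤2, price 573≤841).
S2: dominated by S1 (layovers 2≤3, price 841≤866).
S3: dominated by S6 (layovers 1≤1, price 573≤1036).
S4: dominated by S5 (layovers 0≤0, price 1176≤1380).
S5: not dominated.
S6: dominated by S9 (layovers 1≤1, price 183≤573).
S7: dominated by S9 (layovers 1≤2, price 183≤352).
S8: dominated by S6 (layovers 1≤3, price 573≤801).
S9: not dominated (best price).
S10: dominated by S3 (layovers 1≤1, price 1036≤1171).
S11: dominated by S1 (layovers 2≤3, price 841≤1288).
Pareto-optimal: S5, S9 → 2.

2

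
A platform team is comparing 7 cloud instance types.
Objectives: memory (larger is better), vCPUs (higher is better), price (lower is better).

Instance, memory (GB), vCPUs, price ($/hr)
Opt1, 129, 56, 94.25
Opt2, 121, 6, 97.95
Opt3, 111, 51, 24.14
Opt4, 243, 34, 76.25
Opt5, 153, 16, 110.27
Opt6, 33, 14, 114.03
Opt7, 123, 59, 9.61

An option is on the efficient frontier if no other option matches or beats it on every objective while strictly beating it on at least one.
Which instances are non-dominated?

Opt1: not dominated.
Opt2: dominated by Opt1 (memory 129≥121, vCPUs 56≥6, price 94.25≤97.95).
Opt3: dominated by Opt7 (memory 123≥111, vCPUs 59≥51, price 9.61≤24.14).
Opt4: not dominated (best memory).
Opt5: dominated by Opt4 (memory 243≥153, vCPUs 34≥16, price 76.25≤110.27).
Opt6: dominated by Opt1 (memory 129≥33, vCPUs 56≥14, price 94.25≤114.03).
Opt7: not dominated (best vCPUs).

Opt1, Opt4, Opt7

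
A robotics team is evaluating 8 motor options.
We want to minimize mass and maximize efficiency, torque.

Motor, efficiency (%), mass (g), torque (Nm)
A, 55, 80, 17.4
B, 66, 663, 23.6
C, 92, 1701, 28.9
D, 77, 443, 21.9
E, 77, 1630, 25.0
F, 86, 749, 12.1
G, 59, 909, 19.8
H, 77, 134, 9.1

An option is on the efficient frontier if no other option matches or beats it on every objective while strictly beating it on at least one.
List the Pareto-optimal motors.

A, B, C, D, E, F, H

A: not dominated (best mass).
B: not dominated.
C: not dominated (best efficiency).
D: not dominated.
E: not dominated.
F: not dominated.
G: dominated by B (efficiency 66≥59, mass 663≤909, torque 23.6≥19.8).
H: not dominated.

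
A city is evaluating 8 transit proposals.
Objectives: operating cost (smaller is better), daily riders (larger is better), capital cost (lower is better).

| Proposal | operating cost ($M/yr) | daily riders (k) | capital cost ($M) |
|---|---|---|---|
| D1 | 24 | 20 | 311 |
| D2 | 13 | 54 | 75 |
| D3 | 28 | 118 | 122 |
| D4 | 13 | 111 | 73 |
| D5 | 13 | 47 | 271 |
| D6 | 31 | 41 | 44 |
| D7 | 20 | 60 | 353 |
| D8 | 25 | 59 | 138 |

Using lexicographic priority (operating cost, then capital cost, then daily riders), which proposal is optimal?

First minimize operating cost: best is 13, kept {D2, D4, D5}.
Then minimize capital cost: best is 73, kept {D4}.

D4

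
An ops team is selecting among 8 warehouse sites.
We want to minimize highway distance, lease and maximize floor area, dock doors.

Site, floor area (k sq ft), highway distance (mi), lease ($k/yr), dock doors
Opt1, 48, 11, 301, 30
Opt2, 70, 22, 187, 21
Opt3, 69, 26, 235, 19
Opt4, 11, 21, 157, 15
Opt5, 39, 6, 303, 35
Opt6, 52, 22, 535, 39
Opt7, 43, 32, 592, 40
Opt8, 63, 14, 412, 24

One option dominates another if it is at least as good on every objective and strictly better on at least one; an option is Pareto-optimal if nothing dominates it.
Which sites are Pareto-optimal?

Opt1, Opt2, Opt4, Opt5, Opt6, Opt7, Opt8

Opt1: not dominated.
Opt2: not dominated (best floor area).
Opt3: dominated by Opt2 (floor area 70≥69, highway distance 22≤26, lease 187≤235, dock doors 21≥19).
Opt4: not dominated (best lease).
Opt5: not dominated (best highway distance).
Opt6: not dominated.
Opt7: not dominated (best dock doors).
Opt8: not dominated.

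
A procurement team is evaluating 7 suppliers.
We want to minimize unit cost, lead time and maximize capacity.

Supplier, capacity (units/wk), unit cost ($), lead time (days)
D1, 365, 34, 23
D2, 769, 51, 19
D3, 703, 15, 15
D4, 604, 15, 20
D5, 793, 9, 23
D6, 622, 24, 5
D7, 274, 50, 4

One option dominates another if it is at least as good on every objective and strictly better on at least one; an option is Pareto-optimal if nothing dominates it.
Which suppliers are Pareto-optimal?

D2, D3, D5, D6, D7

D1: dominated by D3 (capacity 703≥365, unit cost 15≤34, lead time 15≤23).
D2: not dominated.
D3: not dominated.
D4: dominated by D3 (capacity 703≥604, unit cost 15≤15, lead time 15≤20).
D5: not dominated (best capacity).
D6: not dominated.
D7: not dominated (best lead time).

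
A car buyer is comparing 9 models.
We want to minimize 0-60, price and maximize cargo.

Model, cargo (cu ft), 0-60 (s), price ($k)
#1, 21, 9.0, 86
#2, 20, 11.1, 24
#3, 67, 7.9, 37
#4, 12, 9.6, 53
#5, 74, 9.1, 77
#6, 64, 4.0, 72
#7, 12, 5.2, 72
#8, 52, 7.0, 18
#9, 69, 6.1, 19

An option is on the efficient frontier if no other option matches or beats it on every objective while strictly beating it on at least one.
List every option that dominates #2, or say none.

#8, #9

#8: cargo 52≥20, 0-60 7.0≤11.1, price 18≤24 — dominates #2.
#9: cargo 69≥20, 0-60 6.1≤11.1, price 19≤24 — dominates #2.
Others (#1, #3, #4, #5, #6, #7) are each worse than #2 on at least one objective.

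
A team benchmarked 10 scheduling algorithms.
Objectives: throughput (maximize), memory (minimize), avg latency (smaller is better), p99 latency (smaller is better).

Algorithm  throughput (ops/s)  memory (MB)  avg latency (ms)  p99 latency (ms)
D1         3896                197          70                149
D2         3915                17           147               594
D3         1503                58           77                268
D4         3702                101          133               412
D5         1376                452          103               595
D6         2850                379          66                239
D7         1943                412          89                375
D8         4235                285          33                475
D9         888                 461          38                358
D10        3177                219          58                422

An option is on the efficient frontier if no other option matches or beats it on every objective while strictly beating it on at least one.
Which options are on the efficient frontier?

D1: not dominated (best p99 latency).
D2: not dominated (best memory).
D3: not dominated.
D4: not dominated.
D5: dominated by D1 (throughput 3896≥1376, memory 197≤452, avg latency 70≤103, p99 latency 149≤595).
D6: not dominated.
D7: dominated by D1 (throughput 3896≥1943, memory 197≤412, avg latency 70≤89, p99 latency 149≤375).
D8: not dominated (best throughput).
D9: not dominated.
D10: not dominated.

D1, D2, D3, D4, D6, D8, D9, D10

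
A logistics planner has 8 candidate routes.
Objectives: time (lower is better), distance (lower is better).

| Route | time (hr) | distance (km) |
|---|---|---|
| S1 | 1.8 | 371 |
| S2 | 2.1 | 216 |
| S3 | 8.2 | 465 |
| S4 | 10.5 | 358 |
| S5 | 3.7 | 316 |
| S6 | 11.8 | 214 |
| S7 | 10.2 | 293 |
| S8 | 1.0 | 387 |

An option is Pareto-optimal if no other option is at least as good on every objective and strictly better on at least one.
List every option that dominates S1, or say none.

none

S2: worse on time (2.1 vs 1.8).
S3: worse on time (8.2 vs 1.8).
S4: worse on time (10.5 vs 1.8).
S5: worse on time (3.7 vs 1.8).
S6: worse on time (11.8 vs 1.8).
S7: worse on time (10.2 vs 1.8).
S8: worse on distance (387 vs 371).
No option dominates S1.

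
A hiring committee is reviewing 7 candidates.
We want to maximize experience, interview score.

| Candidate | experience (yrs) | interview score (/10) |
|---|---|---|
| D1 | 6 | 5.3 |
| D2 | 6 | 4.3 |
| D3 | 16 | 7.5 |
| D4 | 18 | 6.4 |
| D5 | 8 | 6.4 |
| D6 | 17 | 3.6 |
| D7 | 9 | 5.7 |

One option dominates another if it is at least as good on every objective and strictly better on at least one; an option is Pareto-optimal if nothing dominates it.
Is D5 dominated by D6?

D6 vs D5: D6 is worse on interview score (3.6 vs 6.4), so it does not dominate D5.

No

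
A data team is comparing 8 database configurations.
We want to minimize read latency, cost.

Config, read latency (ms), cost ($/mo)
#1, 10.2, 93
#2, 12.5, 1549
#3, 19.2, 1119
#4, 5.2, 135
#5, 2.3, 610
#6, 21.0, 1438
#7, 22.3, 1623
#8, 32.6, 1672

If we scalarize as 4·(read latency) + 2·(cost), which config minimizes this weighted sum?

#1: 4·10.2 + 2·93 = 226.8
#2: 4·12.5 + 2·1549 = 3148.0
#3: 4·19.2 + 2·1119 = 2314.8
#4: 4·5.2 + 2·135 = 290.8
#5: 4·2.3 + 2·610 = 1229.2
#6: 4·21.0 + 2·1438 = 2960.0
#7: 4·22.3 + 2·1623 = 3335.2
#8: 4·32.6 + 2·1672 = 3474.4
Lowest: #1 at 226.8.

#1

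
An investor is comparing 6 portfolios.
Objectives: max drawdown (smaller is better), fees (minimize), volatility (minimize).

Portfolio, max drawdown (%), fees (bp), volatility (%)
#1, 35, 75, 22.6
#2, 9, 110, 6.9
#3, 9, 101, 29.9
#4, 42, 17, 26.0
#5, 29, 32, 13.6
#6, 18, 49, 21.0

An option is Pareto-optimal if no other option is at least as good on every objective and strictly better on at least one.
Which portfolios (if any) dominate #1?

#5: max drawdown 29≤35, fees 32≤75, volatility 13.6≤22.6 — dominates #1.
#6: max drawdown 18≤35, fees 49≤75, volatility 21.0≤22.6 — dominates #1.
Others (#2, #3, #4) are each worse than #1 on at least one objective.

#5, #6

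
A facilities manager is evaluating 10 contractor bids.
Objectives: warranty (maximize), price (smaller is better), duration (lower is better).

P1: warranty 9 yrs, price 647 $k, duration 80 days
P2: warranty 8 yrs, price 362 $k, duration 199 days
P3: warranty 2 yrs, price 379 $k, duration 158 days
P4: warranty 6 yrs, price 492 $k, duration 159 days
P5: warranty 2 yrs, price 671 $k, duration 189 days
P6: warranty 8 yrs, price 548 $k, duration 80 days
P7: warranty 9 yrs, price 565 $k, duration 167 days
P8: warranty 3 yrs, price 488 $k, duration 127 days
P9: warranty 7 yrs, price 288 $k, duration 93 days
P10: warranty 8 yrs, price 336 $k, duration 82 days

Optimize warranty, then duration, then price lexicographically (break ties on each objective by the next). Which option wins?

P1

First maximize warranty: best is 9, kept {P1, P7}.
Then minimize duration: best is 80, kept {P1}.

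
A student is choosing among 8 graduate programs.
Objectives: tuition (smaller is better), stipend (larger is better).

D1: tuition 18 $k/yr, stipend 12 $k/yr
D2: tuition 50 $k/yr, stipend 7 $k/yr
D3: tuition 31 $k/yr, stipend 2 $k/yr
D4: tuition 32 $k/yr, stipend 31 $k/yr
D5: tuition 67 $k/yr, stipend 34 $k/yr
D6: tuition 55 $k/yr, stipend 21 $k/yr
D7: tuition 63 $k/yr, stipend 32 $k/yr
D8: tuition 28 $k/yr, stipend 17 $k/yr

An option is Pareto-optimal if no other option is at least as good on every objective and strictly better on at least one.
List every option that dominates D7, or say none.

none

D1: worse on stipend (12 vs 32).
D2: worse on stipend (7 vs 32).
D3: worse on stipend (2 vs 32).
D4: worse on stipend (31 vs 32).
D5: worse on tuition (67 vs 63).
D6: worse on stipend (21 vs 32).
D8: worse on stipend (17 vs 32).
No option dominates D7.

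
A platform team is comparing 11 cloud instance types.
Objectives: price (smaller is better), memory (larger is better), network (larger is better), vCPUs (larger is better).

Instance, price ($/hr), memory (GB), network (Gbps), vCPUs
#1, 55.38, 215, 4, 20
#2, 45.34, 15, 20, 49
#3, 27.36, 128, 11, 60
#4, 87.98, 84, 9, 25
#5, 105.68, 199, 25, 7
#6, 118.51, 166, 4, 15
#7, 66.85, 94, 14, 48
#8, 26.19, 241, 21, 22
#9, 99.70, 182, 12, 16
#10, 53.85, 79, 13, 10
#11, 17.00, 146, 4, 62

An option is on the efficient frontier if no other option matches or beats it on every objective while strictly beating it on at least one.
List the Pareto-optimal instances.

#1: dominated by #8 (price 26.19≤55.38, memory 241≥215, network 21≥4, vCPUs 22≥20).
#2: not dominated.
#3: not dominated.
#4: dominated by #3 (price 27.36≤87.98, memory 128≥84, network 11≥9, vCPUs 60≥25).
#5: not dominated (best network).
#6: dominated by #1 (price 55.38≤118.51, memory 215≥166, network 4≥4, vCPUs 20≥15).
#7: not dominated.
#8: not dominated (best memory).
#9: dominated by #8 (price 26.19≤99.70, memory 241≥182, network 21≥12, vCPUs 22≥16).
#10: dominated by #8 (price 26.19≤53.85, memory 241≥79, network 21≥13, vCPUs 22≥10).
#11: not dominated (best price).

#2, #3, #5, #7, #8, #11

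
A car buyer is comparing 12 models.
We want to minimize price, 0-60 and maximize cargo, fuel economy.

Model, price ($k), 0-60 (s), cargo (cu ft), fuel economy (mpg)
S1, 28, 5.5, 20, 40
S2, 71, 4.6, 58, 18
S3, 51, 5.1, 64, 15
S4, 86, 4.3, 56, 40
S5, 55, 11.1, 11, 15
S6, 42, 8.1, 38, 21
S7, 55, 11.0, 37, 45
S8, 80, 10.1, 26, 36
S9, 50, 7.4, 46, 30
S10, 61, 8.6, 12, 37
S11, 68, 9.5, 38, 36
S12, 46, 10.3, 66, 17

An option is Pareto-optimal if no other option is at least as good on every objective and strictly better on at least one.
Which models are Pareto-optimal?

S1: not dominated (best price).
S2: not dominated.
S3: not dominated.
S4: not dominated (best 0-60).
S5: dominated by S1 (price 28≤55, 0-60 5.5≤11.1, cargo 20≥11, fuel economy 40≥15).
S6: not dominated.
S7: not dominated (best fuel economy).
S8: dominated by S11 (price 68≤80, 0-60 9.5≤10.1, cargo 38≥26, fuel economy 36≥36).
S9: not dominated.
S10: dominated by S1 (price 28≤61, 0-60 5.5≤8.6, cargo 20≥12, fuel economy 40≥37).
S11: not dominated.
S12: not dominated (best cargo).

S1, S2, S3, S4, S6, S7, S9, S11, S12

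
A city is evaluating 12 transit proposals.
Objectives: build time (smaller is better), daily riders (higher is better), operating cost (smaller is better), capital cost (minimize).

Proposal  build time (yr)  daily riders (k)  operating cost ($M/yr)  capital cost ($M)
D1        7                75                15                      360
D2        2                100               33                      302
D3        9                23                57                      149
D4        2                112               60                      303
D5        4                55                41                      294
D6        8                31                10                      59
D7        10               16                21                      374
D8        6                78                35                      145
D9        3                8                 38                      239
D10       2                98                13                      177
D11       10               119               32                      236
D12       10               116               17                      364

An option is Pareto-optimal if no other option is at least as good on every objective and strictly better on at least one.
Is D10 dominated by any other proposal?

No

D1: worse on build time (7 vs 2).
D2: worse on operating cost (33 vs 13).
D3: worse on build time (9 vs 2).
D4: worse on operating cost (60 vs 13).
D5: worse on build time (4 vs 2).
D6: worse on build time (8 vs 2).
D7: worse on build time (10 vs 2).
D8: worse on build time (6 vs 2).
D9: worse on build time (3 vs 2).
D11: worse on build time (10 vs 2).
D12: worse on build time (10 vs 2).
No option is at least as good as D10 on every objective and strictly better on one.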